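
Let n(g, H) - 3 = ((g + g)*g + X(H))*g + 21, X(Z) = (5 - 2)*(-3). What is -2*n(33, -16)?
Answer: -143202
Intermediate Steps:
X(Z) = -9 (X(Z) = 3*(-3) = -9)
n(g, H) = 24 + g*(-9 + 2*g²) (n(g, H) = 3 + (((g + g)*g - 9)*g + 21) = 3 + (((2*g)*g - 9)*g + 21) = 3 + ((2*g² - 9)*g + 21) = 3 + ((-9 + 2*g²)*g + 21) = 3 + (g*(-9 + 2*g²) + 21) = 3 + (21 + g*(-9 + 2*g²)) = 24 + g*(-9 + 2*g²))
-2*n(33, -16) = -2*(24 - 9*33 + 2*33³) = -2*(24 - 297 + 2*35937) = -2*(24 - 297 + 71874) = -2*71601 = -143202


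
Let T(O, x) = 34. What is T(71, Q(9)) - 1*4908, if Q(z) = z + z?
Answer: -4874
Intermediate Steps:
Q(z) = 2*z
T(71, Q(9)) - 1*4908 = 34 - 1*4908 = 34 - 4908 = -4874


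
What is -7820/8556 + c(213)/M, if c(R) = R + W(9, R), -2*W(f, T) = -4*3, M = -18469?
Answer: -21784/23529 ≈ -0.92584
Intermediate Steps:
W(f, T) = 6 (W(f, T) = -(-2)*3 = -1/2*(-12) = 6)
c(R) = 6 + R (c(R) = R + 6 = 6 + R)
-7820/8556 + c(213)/M = -7820/8556 + (6 + 213)/(-18469) = -7820*1/8556 + 219*(-1/18469) = -85/93 - 3/253 = -21784/23529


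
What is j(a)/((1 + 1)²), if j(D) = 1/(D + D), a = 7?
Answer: 1/56 ≈ 0.017857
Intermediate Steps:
j(D) = 1/(2*D)
j(a)/((1 + 1)²) = ((½)/7)/((1 + 1)²) = ((½)*(⅐))/(2²) = (1/14)/4 = (1/14)*(¼) = 1/56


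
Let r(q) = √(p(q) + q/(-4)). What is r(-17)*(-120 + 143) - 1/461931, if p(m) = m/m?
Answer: -1/461931 + 23*√21/2 ≈ 52.700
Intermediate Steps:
p(m) = 1
r(q) = √(1 - q/4) (r(q) = √(1 + q/(-4)) = √(1 + q*(-¼)) = √(1 - q/4))
r(-17)*(-120 + 143) - 1/461931 = (√(4 - 1*(-17))/2)*(-120 + 143) - 1/461931 = (√(4 + 17)/2)*23 - 1*1/461931 = (√21/2)*23 - 1/461931 = 23*√21/2 - 1/461931 = -1/461931 + 23*√21/2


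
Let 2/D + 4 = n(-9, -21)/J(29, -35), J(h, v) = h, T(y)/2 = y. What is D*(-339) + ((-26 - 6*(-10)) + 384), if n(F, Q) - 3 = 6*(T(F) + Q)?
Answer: 164708/347 ≈ 474.66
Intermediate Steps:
T(y) = 2*y
n(F, Q) = 3 + 6*Q + 12*F (n(F, Q) = 3 + 6*(2*F + Q) = 3 + 6*(Q + 2*F) = 3 + (6*Q + 12*F) = 3 + 6*Q + 12*F)
D = -58/347 (D = 2/(-4 + (3 + 6*(-21) + 12*(-9))/29) = 2/(-4 + (3 - 126 - 108)*(1/29)) = 2/(-4 - 231*1/29) = 2/(-4 - 231/29) = 2/(-347/29) = 2*(-29/347) = -58/347 ≈ -0.16715)
D*(-339) + ((-26 - 6*(-10)) + 384) = -58/347*(-339) + ((-26 - 6*(-10)) + 384) = 19662/347 + ((-26 + 60) + 384) = 19662/347 + (34 + 384) = 19662/347 + 418 = 164708/347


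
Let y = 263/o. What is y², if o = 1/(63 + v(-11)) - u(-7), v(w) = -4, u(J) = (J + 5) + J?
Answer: 240777289/283024 ≈ 850.73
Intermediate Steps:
u(J) = 5 + 2*J (u(J) = (5 + J) + J = 5 + 2*J)
o = 532/59 (o = 1/(63 - 4) - (5 + 2*(-7)) = 1/59 - (5 - 14) = 1/59 - 1*(-9) = 1/59 + 9 = 532/59 ≈ 9.0170)
y = 15517/532 (y = 263/(532/59) = 263*(59/532) = 15517/532 ≈ 29.167)
y² = (15517/532)² = 240777289/283024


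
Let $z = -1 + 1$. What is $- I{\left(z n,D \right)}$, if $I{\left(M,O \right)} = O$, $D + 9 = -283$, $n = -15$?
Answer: $292$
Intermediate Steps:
$z = 0$
$D = -292$ ($D = -9 - 283 = -292$)
$- I{\left(z n,D \right)} = \left(-1\right) \left(-292\right) = 292$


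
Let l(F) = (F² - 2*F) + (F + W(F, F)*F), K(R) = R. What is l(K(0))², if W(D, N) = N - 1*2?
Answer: 0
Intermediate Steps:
W(D, N) = -2 + N (W(D, N) = N - 2 = -2 + N)
l(F) = F² - F + F*(-2 + F) (l(F) = (F² - 2*F) + (F + (-2 + F)*F) = (F² - 2*F) + (F + F*(-2 + F)) = F² - F + F*(-2 + F))
l(K(0))² = (0*(-3 + 2*0))² = (0*(-3 + 0))² = (0*(-3))² = 0² = 0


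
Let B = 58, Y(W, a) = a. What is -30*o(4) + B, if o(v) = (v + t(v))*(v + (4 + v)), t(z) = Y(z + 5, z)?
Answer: -2822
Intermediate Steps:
t(z) = z
o(v) = 2*v*(4 + 2*v) (o(v) = (v + v)*(v + (4 + v)) = (2*v)*(4 + 2*v) = 2*v*(4 + 2*v))
-30*o(4) + B = -120*4*(2 + 4) + 58 = -120*4*6 + 58 = -30*96 + 58 = -2880 + 58 = -2822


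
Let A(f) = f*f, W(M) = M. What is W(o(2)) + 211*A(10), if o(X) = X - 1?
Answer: 21101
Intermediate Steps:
o(X) = -1 + X
A(f) = f**2
W(o(2)) + 211*A(10) = (-1 + 2) + 211*10**2 = 1 + 211*100 = 1 + 21100 = 21101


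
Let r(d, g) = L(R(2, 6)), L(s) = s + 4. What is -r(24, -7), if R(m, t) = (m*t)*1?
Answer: -16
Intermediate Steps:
R(m, t) = m*t
L(s) = 4 + s
r(d, g) = 16 (r(d, g) = 4 + 2*6 = 4 + 12 = 16)
-r(24, -7) = -1*16 = -16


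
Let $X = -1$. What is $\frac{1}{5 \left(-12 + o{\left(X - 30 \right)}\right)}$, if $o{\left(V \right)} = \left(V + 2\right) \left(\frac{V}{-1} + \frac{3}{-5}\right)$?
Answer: $- \frac{1}{4468} \approx -0.00022381$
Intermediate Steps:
$o{\left(V \right)} = \left(2 + V\right) \left(- \frac{3}{5} - V\right)$ ($o{\left(V \right)} = \left(2 + V\right) \left(V \left(-1\right) + 3 \left(- \frac{1}{5}\right)\right) = \left(2 + V\right) \left(- V - \frac{3}{5}\right) = \left(2 + V\right) \left(- \frac{3}{5} - V\right)$)
$\frac{1}{5 \left(-12 + o{\left(X - 30 \right)}\right)} = \frac{1}{5 \left(-12 - \left(\frac{6}{5} + \left(-1 - 30\right)^{2} + \frac{13 \left(-1 - 30\right)}{5}\right)\right)} = \frac{1}{5 \left(-12 - \frac{4408}{5}\right)} = \frac{1}{5 \left(- \frac{4468}{5}\right)} = \frac{1}{-4468} = - \frac{1}{4468}$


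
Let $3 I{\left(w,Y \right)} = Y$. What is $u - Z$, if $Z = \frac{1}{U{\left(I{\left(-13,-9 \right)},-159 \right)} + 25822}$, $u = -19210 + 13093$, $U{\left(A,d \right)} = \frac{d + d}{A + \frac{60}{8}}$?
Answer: $- \frac{472562721}{77254} \approx -6117.0$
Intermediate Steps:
$I{\left(w,Y \right)} = \frac{Y}{3}$
$U{\left(A,d \right)} = \frac{2 d}{\frac{15}{2} + A}$ ($U{\left(A,d \right)} = \frac{2 d}{A + 60 \cdot \frac{1}{8}} = \frac{2 d}{A + \frac{15}{2}} = \frac{2 d}{\frac{15}{2} + A}$)
$u = -6117$
$Z = \frac{3}{77254}$ ($Z = \frac{1}{4 \left(-159\right) \frac{1}{15 + 2 \cdot \frac{1}{3} \left(-9\right)} + 25822} = \frac{1}{4 \left(-159\right) \frac{1}{15 + 2 \left(-3\right)} + 25822} = \frac{1}{4 \left(-159\right) \frac{1}{15 - 6} + 25822} = \frac{1}{4 \left(-159\right) \frac{1}{9} + 25822} = \frac{1}{- \frac{212}{3} + 25822} = \frac{1}{\frac{77254}{3}} = \frac{3}{77254} \approx 3.8833 \cdot 10^{-5}$)
$u - Z = -6117 - \frac{3}{77254} = - \frac{472562721}{77254}$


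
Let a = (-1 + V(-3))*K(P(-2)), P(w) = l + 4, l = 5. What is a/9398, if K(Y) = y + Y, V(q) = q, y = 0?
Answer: -18/4699 ≈ -0.0038306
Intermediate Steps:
P(w) = 9 (P(w) = 5 + 4 = 9)
K(Y) = Y (K(Y) = 0 + Y = Y)
a = -36 (a = (-1 - 3)*9 = -4*9 = -36)
a/9398 = -36/9398 = -36*1/9398 = -18/4699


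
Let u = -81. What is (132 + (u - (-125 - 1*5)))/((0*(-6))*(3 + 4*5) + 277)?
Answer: 181/277 ≈ 0.65343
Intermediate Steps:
(132 + (u - (-125 - 1*5)))/((0*(-6))*(3 + 4*5) + 277) = (132 + (-81 - (-125 - 1*5)))/((0*(-6))*(3 + 4*5) + 277) = (132 + (-81 - (-125 - 5)))/(0*(3 + 20) + 277) = (132 + (-81 - 1*(-130)))/(0*23 + 277) = (132 + (-81 + 130))/(0 + 277) = (132 + 49)/277 = 181*(1/277) = 181/277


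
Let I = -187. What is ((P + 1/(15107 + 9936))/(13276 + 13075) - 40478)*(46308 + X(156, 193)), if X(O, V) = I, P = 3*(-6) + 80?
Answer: -1231973001592732227/659908093 ≈ -1.8669e+9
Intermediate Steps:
P = 62 (P = -18 + 80 = 62)
X(O, V) = -187
((P + 1/(15107 + 9936))/(13276 + 13075) - 40478)*(46308 + X(156, 193)) = ((62 + 1/(15107 + 9936))/(13276 + 13075) - 40478)*(46308 - 187) = ((62 + 1/25043)/26351 - 40478)*46121 = ((62 + 1/25043)*(1/26351) - 40478)*46121 = ((1552667/25043)*(1/26351) - 40478)*46121 = (1552667/659908093 - 40478)*46121 = -26711758235787/659908093*46121 = -1231973001592732227/659908093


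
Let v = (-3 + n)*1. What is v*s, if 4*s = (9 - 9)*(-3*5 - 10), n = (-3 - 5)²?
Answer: 0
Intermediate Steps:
n = 64 (n = (-8)² = 64)
v = 61 (v = (-3 + 64)*1 = 61*1 = 61)
s = 0 (s = ((9 - 9)*(-3*5 - 10))/4 = (0*(-15 - 10))/4 = (0*(-25))/4 = (¼)*0 = 0)
v*s = 61*0 = 0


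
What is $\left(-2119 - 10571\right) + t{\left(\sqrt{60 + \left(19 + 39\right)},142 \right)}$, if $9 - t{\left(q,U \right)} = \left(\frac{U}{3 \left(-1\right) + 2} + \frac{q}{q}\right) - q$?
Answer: $-12540 + \sqrt{118} \approx -12529.0$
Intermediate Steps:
$t{\left(q,U \right)} = 8 + U + q$ ($t{\left(q,U \right)} = 9 - \left(\left(\frac{U}{3 \left(-1\right) + 2} + \frac{q}{q}\right) - q\right) = 9 - \left(\left(\frac{U}{-3 + 2} + 1\right) - q\right) = 9 - \left(\left(\frac{U}{-1} + 1\right) - q\right) = 9 - \left(\left(U \left(-1\right) + 1\right) - q\right) = 9 - \left(\left(- U + 1\right) - q\right) = 9 - \left(\left(1 - U\right) - q\right) = 9 - \left(1 - U - q\right) = 9 + \left(-1 + U + q\right) = 8 + U + q$)
$\left(-2119 - 10571\right) + t{\left(\sqrt{60 + \left(19 + 39\right)},142 \right)} = \left(-2119 - 10571\right) + \left(8 + 142 + \sqrt{60 + \left(19 + 39\right)}\right) = \left(-2119 - 10571\right) + \left(8 + 142 + \sqrt{60 + 58}\right) = -12690 + \left(8 + 142 + \sqrt{118}\right) = -12690 + \left(150 + \sqrt{118}\right) = -12540 + \sqrt{118}$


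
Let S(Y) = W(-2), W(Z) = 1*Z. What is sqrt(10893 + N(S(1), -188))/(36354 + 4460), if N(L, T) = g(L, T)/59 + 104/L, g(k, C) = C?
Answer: sqrt(37726429)/2408026 ≈ 0.0025507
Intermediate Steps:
W(Z) = Z
S(Y) = -2
N(L, T) = 104/L + T/59 (N(L, T) = T/59 + 104/L = 104/L + T/59)
sqrt(10893 + N(S(1), -188))/(36354 + 4460) = sqrt(10893 + (104/(-2) + (1/59)*(-188)))/(36354 + 4460) = sqrt(10893 + (104*(-1/2) - 188/59))/40814 = sqrt(10893 + (-52 - 188/59))*(1/40814) = sqrt(10893 - 3256/59)*(1/40814) = sqrt(639431/59)*(1/40814) = (sqrt(37726429)/59)*(1/40814) = sqrt(37726429)/2408026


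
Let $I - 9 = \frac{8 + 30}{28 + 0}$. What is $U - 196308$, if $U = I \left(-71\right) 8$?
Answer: $- \frac{1415336}{7} \approx -2.0219 \cdot 10^{5}$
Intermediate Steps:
$I = \frac{145}{14}$ ($I = 9 + \frac{8 + 30}{28 + 0} = 9 + \frac{38}{28} = 9 + 38 \cdot \frac{1}{28} = 9 + \frac{19}{14} = \frac{145}{14} \approx 10.357$)
$U = - \frac{41180}{7}$ ($U = \frac{145}{14} \left(-71\right) 8 = \left(- \frac{10295}{14}\right) 8 = - \frac{41180}{7} \approx -5882.9$)
$U - 196308 = - \frac{41180}{7} - 196308 = - \frac{1415336}{7}$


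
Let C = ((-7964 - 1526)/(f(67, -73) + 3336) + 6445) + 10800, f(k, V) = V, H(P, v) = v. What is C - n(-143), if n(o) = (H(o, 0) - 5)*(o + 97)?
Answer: 4270035/251 ≈ 17012.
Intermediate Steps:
n(o) = -485 - 5*o (n(o) = (0 - 5)*(o + 97) = -5*(97 + o) = -485 - 5*o)
C = 4327765/251 (C = ((-7964 - 1526)/(-73 + 3336) + 6445) + 10800 = (-9490/3263 + 6445) + 10800 = (-9490*1/3263 + 6445) + 10800 = (-730/251 + 6445) + 10800 = 1616965/251 + 10800 = 4327765/251 ≈ 17242.)
C - n(-143) = 4327765/251 - (-485 - 5*(-143)) = 4327765/251 - (-485 + 715) = 4327765/251 - 1*230 = 4327765/251 - 230 = 4270035/251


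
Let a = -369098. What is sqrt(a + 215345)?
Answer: I*sqrt(153753) ≈ 392.11*I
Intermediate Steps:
sqrt(a + 215345) = sqrt(-369098 + 215345) = sqrt(-153753) = I*sqrt(153753)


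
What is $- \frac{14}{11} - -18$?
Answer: $\frac{184}{11} \approx 16.727$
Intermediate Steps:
$- \frac{14}{11} - -18 = \left(-14\right) \frac{1}{11} + 18 = - \frac{14}{11} + 18 = \frac{184}{11}$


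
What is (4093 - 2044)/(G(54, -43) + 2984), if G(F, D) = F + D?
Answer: 2049/2995 ≈ 0.68414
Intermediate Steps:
G(F, D) = D + F
(4093 - 2044)/(G(54, -43) + 2984) = (4093 - 2044)/((-43 + 54) + 2984) = 2049/(11 + 2984) = 2049/2995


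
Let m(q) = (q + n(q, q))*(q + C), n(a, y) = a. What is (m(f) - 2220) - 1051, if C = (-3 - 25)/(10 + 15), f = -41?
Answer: 4571/25 ≈ 182.84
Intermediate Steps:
C = -28/25 ≈ -1.1200
m(q) = 2*q*(-28/25 + q) (m(q) = (q + q)*(q - 28/25) = (2*q)*(-28/25 + q) = 2*q*(-28/25 + q))
(m(f) - 2220) - 1051 = ((2/25)*(-41)*(-28 + 25*(-41)) - 2220) - 1051 = ((2/25)*(-41)*(-28 - 1025) - 2220) - 1051 = ((2/25)*(-41)*(-1053) - 2220) - 1051 = (86346/25 - 2220) - 1051 = 30846/25 - 1051 = 4571/25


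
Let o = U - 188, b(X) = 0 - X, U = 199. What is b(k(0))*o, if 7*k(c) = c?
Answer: 0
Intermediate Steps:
k(c) = c/7
b(X) = -X
o = 11 (o = 199 - 188 = 11)
b(k(0))*o = -0/7*11 = -1*0*11 = 0*11 = 0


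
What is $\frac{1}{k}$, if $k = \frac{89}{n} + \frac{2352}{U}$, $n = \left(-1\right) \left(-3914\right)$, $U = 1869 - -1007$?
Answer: $\frac{2814166}{2365423} \approx 1.1897$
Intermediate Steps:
$U = 2876$ ($U = 1869 + 1007 = 2876$)
$n = 3914$
$k = \frac{2365423}{2814166}$ ($k = \frac{89}{3914} + \frac{2352}{2876} = 89 \cdot \frac{1}{3914} + 2352 \cdot \frac{1}{2876} = \frac{89}{3914} + \frac{588}{719} = \frac{2365423}{2814166} \approx 0.84054$)
$\frac{1}{k} = \frac{1}{\frac{2365423}{2814166}} = \frac{2814166}{2365423}$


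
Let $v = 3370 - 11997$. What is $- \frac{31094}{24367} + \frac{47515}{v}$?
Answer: $- \frac{203720849}{30030587} \approx -6.7838$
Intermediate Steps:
$v = -8627$ ($v = 3370 - 11997 = -8627$)
$- \frac{31094}{24367} + \frac{47515}{v} = - \frac{31094}{24367} + \frac{47515}{-8627} = \left(-31094\right) \frac{1}{24367} + 47515 \left(- \frac{1}{8627}\right) = - \frac{4442}{3481} - \frac{47515}{8627} = - \frac{203720849}{30030587}$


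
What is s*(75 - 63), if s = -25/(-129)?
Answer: 100/43 ≈ 2.3256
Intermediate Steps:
s = 25/129 (s = -25*(-1/129) = 25/129 ≈ 0.19380)
s*(75 - 63) = 25*(75 - 63)/129 = (25/129)*12 = 100/43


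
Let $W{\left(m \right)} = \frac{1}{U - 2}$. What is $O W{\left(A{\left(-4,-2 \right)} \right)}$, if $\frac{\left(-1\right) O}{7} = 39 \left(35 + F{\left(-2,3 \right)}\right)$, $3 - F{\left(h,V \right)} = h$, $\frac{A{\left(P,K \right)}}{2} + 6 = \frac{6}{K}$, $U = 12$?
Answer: $-1092$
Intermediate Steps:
$A{\left(P,K \right)} = -12 + \frac{12}{K}$ ($A{\left(P,K \right)} = -12 + 2 \frac{6}{K} = -12 + \frac{12}{K}$)
$W{\left(m \right)} = \frac{1}{10}$ ($W{\left(m \right)} = \frac{1}{12 - 2} = \frac{1}{10}$)
$F{\left(h,V \right)} = 3 - h$
$O = -10920$ ($O = - 7 \cdot 39 \left(35 + \left(3 - -2\right)\right) = - 7 \cdot 39 \left(35 + \left(3 + 2\right)\right) = - 7 \cdot 39 \left(35 + 5\right) = - 7 \cdot 39 \cdot 40 = \left(-7\right) 1560 = -10920$)
$O W{\left(A{\left(-4,-2 \right)} \right)} = \left(-10920\right) \frac{1}{10} = -1092$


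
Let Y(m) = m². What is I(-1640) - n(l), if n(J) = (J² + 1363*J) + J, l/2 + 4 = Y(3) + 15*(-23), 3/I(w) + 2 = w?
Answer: 763727037/1642 ≈ 4.6512e+5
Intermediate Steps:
I(w) = 3/(-2 + w)
l = -680 (l = -8 + 2*(3² + 15*(-23)) = -8 + 2*(9 - 345) = -8 + 2*(-336) = -8 - 672 = -680)
n(J) = J² + 1364*J
I(-1640) - n(l) = 3/(-2 - 1640) - (-680)*(1364 - 680) = 3/(-1642) - (-680)*684 = 3*(-1/1642) - 1*(-465120) = -3/1642 + 465120 = 763727037/1642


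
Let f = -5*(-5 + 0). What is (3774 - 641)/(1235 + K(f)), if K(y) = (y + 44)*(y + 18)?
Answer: 3133/4202 ≈ 0.74560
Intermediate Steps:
f = 25 (f = -5*(-5) = 25)
K(y) = (18 + y)*(44 + y) (K(y) = (44 + y)*(18 + y) = (18 + y)*(44 + y))
(3774 - 641)/(1235 + K(f)) = (3774 - 641)/(1235 + (792 + 25**2 + 62*25)) = 3133/(1235 + (792 + 625 + 1550)) = 3133/(1235 + 2967) = 3133/4202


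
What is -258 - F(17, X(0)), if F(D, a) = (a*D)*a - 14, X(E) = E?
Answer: -244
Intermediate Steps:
F(D, a) = -14 + D*a**2 (F(D, a) = (D*a)*a - 14 = D*a**2 - 14 = -14 + D*a**2)
-258 - F(17, X(0)) = -258 - (-14 + 17*0**2) = -258 - (-14 + 17*0) = -258 - (-14 + 0) = -258 - 1*(-14) = -258 + 14 = -244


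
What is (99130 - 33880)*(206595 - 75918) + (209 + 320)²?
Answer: 8526954091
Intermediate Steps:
(99130 - 33880)*(206595 - 75918) + (209 + 320)² = 65250*130677 + 529² = 8526674250 + 279841 = 8526954091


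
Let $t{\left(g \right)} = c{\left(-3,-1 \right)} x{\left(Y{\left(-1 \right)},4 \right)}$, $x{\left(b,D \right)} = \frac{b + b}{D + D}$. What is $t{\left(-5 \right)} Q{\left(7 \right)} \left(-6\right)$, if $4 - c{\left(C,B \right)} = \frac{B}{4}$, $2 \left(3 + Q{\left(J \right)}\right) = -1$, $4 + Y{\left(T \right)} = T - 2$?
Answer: $- \frac{2499}{16} \approx -156.19$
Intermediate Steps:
$Y{\left(T \right)} = -6 + T$ ($Y{\left(T \right)} = -4 + \left(T - 2\right) = -4 + \left(-2 + T\right) = -6 + T$)
$Q{\left(J \right)} = - \frac{7}{2}$ ($Q{\left(J \right)} = -3 + \frac{1}{2} \left(-1\right) = -3 - \frac{1}{2} = - \frac{7}{2}$)
$x{\left(b,D \right)} = \frac{b}{D}$ ($x{\left(b,D \right)} = \frac{2 b}{2 D} = 2 b \frac{1}{2 D} = \frac{b}{D}$)
$c{\left(C,B \right)} = 4 - \frac{B}{4}$
$t{\left(g \right)} = - \frac{119}{16}$ ($t{\left(g \right)} = \left(4 - - \frac{1}{4}\right) \frac{-6 - 1}{4} = \left(4 + \frac{1}{4}\right) \left(\left(-7\right) \frac{1}{4}\right) = \frac{17}{4} \left(- \frac{7}{4}\right) = - \frac{119}{16}$)
$t{\left(-5 \right)} Q{\left(7 \right)} \left(-6\right) = \left(- \frac{119}{16}\right) \left(- \frac{7}{2}\right) \left(-6\right) = \frac{833}{32} \left(-6\right) = - \frac{2499}{16}$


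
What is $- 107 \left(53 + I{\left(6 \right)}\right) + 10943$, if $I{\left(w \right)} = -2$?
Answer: $5486$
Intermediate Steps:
$- 107 \left(53 + I{\left(6 \right)}\right) + 10943 = - 107 \left(53 - 2\right) + 10943 = \left(-107\right) 51 + 10943 = -5457 + 10943 = 5486$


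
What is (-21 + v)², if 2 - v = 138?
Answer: 24649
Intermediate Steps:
v = -136 (v = 2 - 1*138 = 2 - 138 = -136)
(-21 + v)² = (-21 - 136)² = (-157)² = 24649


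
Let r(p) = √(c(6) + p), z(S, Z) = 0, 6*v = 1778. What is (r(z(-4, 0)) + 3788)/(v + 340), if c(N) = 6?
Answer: 11364/1909 + 3*√6/1909 ≈ 5.9567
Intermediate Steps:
v = 889/3 (v = (⅙)*1778 = 889/3 ≈ 296.33)
r(p) = √(6 + p)
(r(z(-4, 0)) + 3788)/(v + 340) = (√(6 + 0) + 3788)/(889/3 + 340) = (√6 + 3788)/(1909/3) = (3788 + √6)*(3/1909) = 11364/1909 + 3*√6/1909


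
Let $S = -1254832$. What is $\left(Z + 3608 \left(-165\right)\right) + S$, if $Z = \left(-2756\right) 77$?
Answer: $-2062364$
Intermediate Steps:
$Z = -212212$
$\left(Z + 3608 \left(-165\right)\right) + S = \left(-212212 + 3608 \left(-165\right)\right) - 1254832 = \left(-212212 - 595320\right) - 1254832 = -807532 - 1254832 = -2062364$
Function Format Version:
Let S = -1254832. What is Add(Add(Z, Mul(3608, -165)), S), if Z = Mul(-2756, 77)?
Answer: -2062364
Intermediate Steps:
Z = -212212
Add(Add(Z, Mul(3608, -165)), S) = Add(Add(-212212, Mul(3608, -165)), -1254832) = Add(Add(-212212, -595320), -1254832) = Add(-807532, -1254832) = -2062364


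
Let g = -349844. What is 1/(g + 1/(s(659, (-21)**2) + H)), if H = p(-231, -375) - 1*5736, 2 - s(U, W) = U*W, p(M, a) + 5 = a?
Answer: -296733/103810259653 ≈ -2.8584e-6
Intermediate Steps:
p(M, a) = -5 + a
s(U, W) = 2 - U*W
H = -6116 (H = (-5 - 375) - 1*5736 = -380 - 5736 = -6116)
1/(g + 1/(s(659, (-21)**2) + H)) = 1/(-349844 + 1/((2 - 1*659*(-21)**2) - 6116)) = 1/(-349844 + 1/((2 - 1*659*441) - 6116)) = 1/(-349844 + 1/((2 - 290619) - 6116)) = 1/(-349844 + 1/(-290617 - 6116)) = 1/(-349844 + 1/(-296733)) = 1/(-349844 - 1/296733) = 1/(-103810259653/296733) = -296733/103810259653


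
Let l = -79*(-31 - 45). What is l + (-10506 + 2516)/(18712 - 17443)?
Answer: 161938/27 ≈ 5997.7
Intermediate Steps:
l = 6004 (l = -79*(-76) = 6004)
l + (-10506 + 2516)/(18712 - 17443) = 6004 + (-10506 + 2516)/(18712 - 17443) = 6004 - 7990/1269 = 6004 - 7990*1/1269 = 6004 - 170/27 = 161938/27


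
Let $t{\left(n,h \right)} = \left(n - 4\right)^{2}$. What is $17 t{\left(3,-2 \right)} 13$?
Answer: $221$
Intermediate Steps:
$t{\left(n,h \right)} = \left(-4 + n\right)^{2}$
$17 t{\left(3,-2 \right)} 13 = 17 \left(-4 + 3\right)^{2} \cdot 13 = 17 \left(-1\right)^{2} \cdot 13 = 17 \cdot 1 \cdot 13 = 17 \cdot 13 = 221$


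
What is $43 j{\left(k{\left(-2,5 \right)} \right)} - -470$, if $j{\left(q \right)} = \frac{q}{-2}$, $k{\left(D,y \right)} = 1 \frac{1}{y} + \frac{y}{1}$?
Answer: $\frac{1791}{5} \approx 358.2$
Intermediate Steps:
$k{\left(D,y \right)} = y + \frac{1}{y}$ ($k{\left(D,y \right)} = \frac{1}{y} + y 1 = \frac{1}{y} + y = y + \frac{1}{y}$)
$j{\left(q \right)} = - \frac{q}{2}$ ($j{\left(q \right)} = q \left(- \frac{1}{2}\right) = - \frac{q}{2}$)
$43 j{\left(k{\left(-2,5 \right)} \right)} - -470 = 43 \left(- \frac{5 + \frac{1}{5}}{2}\right) - -470 = 43 \left(- \frac{5 + \frac{1}{5}}{2}\right) + 470 = 43 \left(\left(- \frac{1}{2}\right) \frac{26}{5}\right) + 470 = 43 \left(- \frac{13}{5}\right) + 470 = - \frac{559}{5} + 470 = \frac{1791}{5}$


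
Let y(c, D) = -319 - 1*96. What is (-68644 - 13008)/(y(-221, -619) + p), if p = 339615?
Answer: -20413/84800 ≈ -0.24072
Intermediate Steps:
y(c, D) = -415 (y(c, D) = -319 - 96 = -415)
(-68644 - 13008)/(y(-221, -619) + p) = (-68644 - 13008)/(-415 + 339615) = -81652/339200 = -81652*1/339200 = -20413/84800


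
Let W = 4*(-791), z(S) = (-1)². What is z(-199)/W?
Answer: -1/3164 ≈ -0.00031606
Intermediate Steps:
z(S) = 1
W = -3164
z(-199)/W = 1/(-3164) = 1*(-1/3164) = -1/3164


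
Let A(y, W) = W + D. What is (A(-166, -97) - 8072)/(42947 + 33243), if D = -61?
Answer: -823/7619 ≈ -0.10802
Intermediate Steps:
A(y, W) = -61 + W (A(y, W) = W - 61 = -61 + W)
(A(-166, -97) - 8072)/(42947 + 33243) = ((-61 - 97) - 8072)/(42947 + 33243) = (-158 - 8072)/76190 = -8230*1/76190 = -823/7619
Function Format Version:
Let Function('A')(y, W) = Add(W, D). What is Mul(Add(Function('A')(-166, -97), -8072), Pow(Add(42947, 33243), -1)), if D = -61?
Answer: Rational(-823, 7619) ≈ -0.10802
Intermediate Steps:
Function('A')(y, W) = Add(-61, W) (Function('A')(y, W) = Add(W, -61) = Add(-61, W))
Mul(Add(Function('A')(-166, -97), -8072), Pow(Add(42947, 33243), -1)) = Mul(Add(Add(-61, -97), -8072), Pow(Add(42947, 33243), -1)) = Mul(Add(-158, -8072), Pow(76190, -1)) = Mul(-8230, Rational(1, 76190)) = Rational(-823, 7619)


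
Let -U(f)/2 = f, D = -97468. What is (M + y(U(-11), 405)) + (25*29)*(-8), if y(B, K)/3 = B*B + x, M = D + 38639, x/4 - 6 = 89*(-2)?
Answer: -65241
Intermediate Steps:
x = -688 (x = 24 + 4*(89*(-2)) = 24 + 4*(-178) = 24 - 712 = -688)
M = -58829 (M = -97468 + 38639 = -58829)
U(f) = -2*f
y(B, K) = -2064 + 3*B**2 (y(B, K) = 3*(B*B - 688) = 3*(B**2 - 688) = 3*(-688 + B**2) = -2064 + 3*B**2)
(M + y(U(-11), 405)) + (25*29)*(-8) = (-58829 + (-2064 + 3*(-2*(-11))**2)) + (25*29)*(-8) = (-58829 + (-2064 + 3*22**2)) + 725*(-8) = (-58829 + (-2064 + 3*484)) - 5800 = (-58829 + (-2064 + 1452)) - 5800 = (-58829 - 612) - 5800 = -59441 - 5800 = -65241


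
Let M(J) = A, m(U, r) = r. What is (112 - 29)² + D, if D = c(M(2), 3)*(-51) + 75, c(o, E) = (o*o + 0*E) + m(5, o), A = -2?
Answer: 6862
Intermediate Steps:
M(J) = -2
c(o, E) = o + o² (c(o, E) = (o*o + 0*E) + o = (o² + 0) + o = o² + o = o + o²)
D = -27 (D = -2*(1 - 2)*(-51) + 75 = -2*(-1)*(-51) + 75 = 2*(-51) + 75 = -102 + 75 = -27)
(112 - 29)² + D = (112 - 29)² - 27 = 83² - 27 = 6889 - 27 = 6862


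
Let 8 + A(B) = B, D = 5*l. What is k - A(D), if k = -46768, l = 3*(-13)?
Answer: -46565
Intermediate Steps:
l = -39
D = -195 (D = 5*(-39) = -195)
A(B) = -8 + B
k - A(D) = -46768 - (-8 - 195) = -46768 - 1*(-203) = -46768 + 203 = -46565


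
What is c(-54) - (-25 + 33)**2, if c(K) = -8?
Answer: -72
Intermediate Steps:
c(-54) - (-25 + 33)**2 = -8 - (-25 + 33)**2 = -8 - 1*8**2 = -8 - 1*64 = -8 - 64 = -72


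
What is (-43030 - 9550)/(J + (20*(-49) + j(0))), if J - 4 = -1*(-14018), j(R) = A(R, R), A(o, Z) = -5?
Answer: -52580/13037 ≈ -4.0331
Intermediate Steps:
j(R) = -5
J = 14022 (J = 4 - 1*(-14018) = 4 + 14018 = 14022)
(-43030 - 9550)/(J + (20*(-49) + j(0))) = (-43030 - 9550)/(14022 + (20*(-49) - 5)) = -52580/(14022 + (-980 - 5)) = -52580/(14022 - 985) = -52580/13037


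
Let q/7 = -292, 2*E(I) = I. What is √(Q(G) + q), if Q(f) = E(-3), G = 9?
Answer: I*√8182/2 ≈ 45.227*I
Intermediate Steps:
E(I) = I/2
q = -2044 (q = 7*(-292) = -2044)
Q(f) = -3/2 (Q(f) = (½)*(-3) = -3/2)
√(Q(G) + q) = √(-3/2 - 2044) = √(-4091/2) = I*√8182/2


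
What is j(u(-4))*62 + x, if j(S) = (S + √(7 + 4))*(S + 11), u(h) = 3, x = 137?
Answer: 2741 + 868*√11 ≈ 5619.8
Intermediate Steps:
j(S) = (11 + S)*(S + √11) (j(S) = (S + √11)*(11 + S) = (11 + S)*(S + √11))
j(u(-4))*62 + x = (3² + 11*3 + 11*√11 + 3*√11)*62 + 137 = (9 + 33 + 11*√11 + 3*√11)*62 + 137 = (42 + 14*√11)*62 + 137 = (2604 + 868*√11) + 137 = 2741 + 868*√11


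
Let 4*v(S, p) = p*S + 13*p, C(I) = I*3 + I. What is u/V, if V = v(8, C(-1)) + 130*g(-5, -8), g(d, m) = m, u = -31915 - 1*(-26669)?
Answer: 5246/1061 ≈ 4.9444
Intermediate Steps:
u = -5246 (u = -31915 + 26669 = -5246)
C(I) = 4*I (C(I) = 3*I + I = 4*I)
v(S, p) = 13*p/4 + S*p/4 (v(S, p) = (p*S + 13*p)/4 = (S*p + 13*p)/4 = (13*p + S*p)/4 = 13*p/4 + S*p/4)
V = -1061 (V = (4*(-1))*(13 + 8)/4 + 130*(-8) = (1/4)*(-4)*21 - 1040 = -21 - 1040 = -1061)
u/V = -5246/(-1061) = -5246*(-1/1061) = 5246/1061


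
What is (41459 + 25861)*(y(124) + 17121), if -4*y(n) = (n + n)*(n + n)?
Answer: 117473400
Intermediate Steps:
y(n) = -n² (y(n) = -(n + n)*(n + n)/4 = -2*n*2*n/4 = -n²)
(41459 + 25861)*(y(124) + 17121) = (41459 + 25861)*(-1*124² + 17121) = 67320*(-1*15376 + 17121) = 67320*(-15376 + 17121) = 67320*1745 = 117473400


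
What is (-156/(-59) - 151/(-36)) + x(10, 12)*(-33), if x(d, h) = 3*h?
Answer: -2508787/2124 ≈ -1181.2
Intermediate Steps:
(-156/(-59) - 151/(-36)) + x(10, 12)*(-33) = (-156/(-59) - 151/(-36)) + (3*12)*(-33) = (-156*(-1/59) - 151*(-1/36)) + 36*(-33) = (156/59 + 151/36) - 1188 = 14525/2124 - 1188 = -2508787/2124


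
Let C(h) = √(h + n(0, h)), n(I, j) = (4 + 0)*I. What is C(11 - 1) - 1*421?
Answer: -421 + √10 ≈ -417.84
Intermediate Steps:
n(I, j) = 4*I
C(h) = √h (C(h) = √(h + 4*0) = √(h + 0) = √h)
C(11 - 1) - 1*421 = √(11 - 1) - 1*421 = √10 - 421 = -421 + √10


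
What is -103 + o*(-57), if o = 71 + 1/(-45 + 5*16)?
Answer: -145307/35 ≈ -4151.6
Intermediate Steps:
o = 2486/35 (o = 71 + 1/(-45 + 80) = 71 + 1/35 = 2486/35 ≈ 71.029)
-103 + o*(-57) = -103 + (2486/35)*(-57) = -103 - 141702/35 = -145307/35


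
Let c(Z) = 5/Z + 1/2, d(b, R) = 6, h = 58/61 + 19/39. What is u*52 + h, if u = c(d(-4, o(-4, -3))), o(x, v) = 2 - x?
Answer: 168365/2379 ≈ 70.771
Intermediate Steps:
h = 3421/2379 (h = 58*(1/61) + 19*(1/39) = 58/61 + 19/39 = 3421/2379 ≈ 1.4380)
c(Z) = ½ + 5/Z (c(Z) = 5/Z + 1*(½) = 5/Z + ½ = ½ + 5/Z)
u = 4/3 (u = (½)*(10 + 6)/6 = (½)*(⅙)*16 = 4/3 ≈ 1.3333)
u*52 + h = (4/3)*52 + 3421/2379 = 208/3 + 3421/2379 = 168365/2379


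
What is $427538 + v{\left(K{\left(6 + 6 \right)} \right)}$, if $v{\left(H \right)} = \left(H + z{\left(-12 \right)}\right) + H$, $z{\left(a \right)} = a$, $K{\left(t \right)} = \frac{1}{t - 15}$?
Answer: $\frac{1282576}{3} \approx 4.2753 \cdot 10^{5}$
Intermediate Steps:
$K{\left(t \right)} = \frac{1}{-15 + t}$
$v{\left(H \right)} = -12 + 2 H$ ($v{\left(H \right)} = \left(H - 12\right) + H = \left(-12 + H\right) + H = -12 + 2 H$)
$427538 + v{\left(K{\left(6 + 6 \right)} \right)} = 427538 - \left(12 - \frac{2}{-15 + \left(6 + 6\right)}\right) = 427538 - \left(12 - \frac{2}{-15 + 12}\right) = 427538 - \left(12 - \frac{2}{-3}\right) = 427538 + \left(-12 + 2 \left(- \frac{1}{3}\right)\right) = 427538 - \frac{38}{3} = \frac{1282576}{3}$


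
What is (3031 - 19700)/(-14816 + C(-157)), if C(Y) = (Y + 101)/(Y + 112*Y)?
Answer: 295724729/262850600 ≈ 1.1251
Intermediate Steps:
C(Y) = (101 + Y)/(113*Y) (C(Y) = (101 + Y)/((113*Y)) = (101 + Y)*(1/(113*Y)) = (101 + Y)/(113*Y))
(3031 - 19700)/(-14816 + C(-157)) = (3031 - 19700)/(-14816 + (1/113)*(101 - 157)/(-157)) = -16669/(-14816 + (1/113)*(-1/157)*(-56)) = -16669/(-14816 + 56/17741) = -16669/(-262850600/17741) = -16669*(-17741/262850600) = 295724729/262850600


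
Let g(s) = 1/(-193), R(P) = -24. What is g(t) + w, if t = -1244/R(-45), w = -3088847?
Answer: -596147472/193 ≈ -3.0888e+6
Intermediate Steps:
t = 311/6 (t = -1244/(-24) = -1244*(-1/24) = 311/6 ≈ 51.833)
g(s) = -1/193
g(t) + w = -1/193 - 3088847 = -596147472/193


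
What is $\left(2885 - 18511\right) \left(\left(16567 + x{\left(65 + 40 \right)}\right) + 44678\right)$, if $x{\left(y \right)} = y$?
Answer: $-958655100$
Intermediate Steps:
$\left(2885 - 18511\right) \left(\left(16567 + x{\left(65 + 40 \right)}\right) + 44678\right) = \left(2885 - 18511\right) \left(\left(16567 + \left(65 + 40\right)\right) + 44678\right) = - 15626 \left(\left(16567 + 105\right) + 44678\right) = - 15626 \left(16672 + 44678\right) = \left(-15626\right) 61350 = -958655100$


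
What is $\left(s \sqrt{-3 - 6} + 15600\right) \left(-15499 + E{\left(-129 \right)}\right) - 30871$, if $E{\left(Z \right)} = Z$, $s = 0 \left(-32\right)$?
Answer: $-243827671$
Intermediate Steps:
$s = 0$
$\left(s \sqrt{-3 - 6} + 15600\right) \left(-15499 + E{\left(-129 \right)}\right) - 30871 = \left(0 \sqrt{-3 - 6} + 15600\right) \left(-15499 - 129\right) - 30871 = \left(0 \sqrt{-9} + 15600\right) \left(-15628\right) - 30871 = \left(0 \cdot 3 i + 15600\right) \left(-15628\right) - 30871 = \left(0 + 15600\right) \left(-15628\right) - 30871 = 15600 \left(-15628\right) - 30871 = -243796800 - 30871 = -243827671$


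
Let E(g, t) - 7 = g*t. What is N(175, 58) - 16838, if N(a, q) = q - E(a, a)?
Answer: -47412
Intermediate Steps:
E(g, t) = 7 + g*t
N(a, q) = -7 + q - a² (N(a, q) = q - (7 + a*a) = q - (7 + a²) = q + (-7 - a²) = -7 + q - a²)
N(175, 58) - 16838 = (-7 + 58 - 1*175²) - 16838 = (-7 + 58 - 1*30625) - 16838 = (-7 + 58 - 30625) - 16838 = -30574 - 16838 = -47412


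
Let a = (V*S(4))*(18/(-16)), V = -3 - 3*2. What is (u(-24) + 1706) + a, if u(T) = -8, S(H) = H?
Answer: 3477/2 ≈ 1738.5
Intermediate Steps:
V = -9 (V = -3 - 6 = -9)
a = 81/2 (a = (-9*4)*(18/(-16)) = -648*(-1)/16 = -36*(-9/8) = 81/2 ≈ 40.500)
(u(-24) + 1706) + a = (-8 + 1706) + 81/2 = 1698 + 81/2 = 3477/2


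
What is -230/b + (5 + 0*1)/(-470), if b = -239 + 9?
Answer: 93/94 ≈ 0.98936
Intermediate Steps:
b = -230
-230/b + (5 + 0*1)/(-470) = -230/(-230) + (5 + 0*1)/(-470) = -230*(-1/230) + (5 + 0)*(-1/470) = 1 + 5*(-1/470) = 1 - 1/94 = 93/94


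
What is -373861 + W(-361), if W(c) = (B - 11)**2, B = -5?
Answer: -373605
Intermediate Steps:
W(c) = 256 (W(c) = (-5 - 11)**2 = (-16)**2 = 256)
-373861 + W(-361) = -373861 + 256 = -373605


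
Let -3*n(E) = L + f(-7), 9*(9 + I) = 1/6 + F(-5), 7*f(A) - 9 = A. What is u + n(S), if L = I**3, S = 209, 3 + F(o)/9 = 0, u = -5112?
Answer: -15008510095/3306744 ≈ -4538.8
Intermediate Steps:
F(o) = -27 (F(o) = -27 + 9*0 = -27 + 0 = -27)
f(A) = 9/7 + A/7
I = -647/54 (I = -9 + (1/6 - 27)/9 = -9 + (1/9)*(-161/6) = -9 - 161/54 = -647/54 ≈ -11.981)
L = -270840023/157464 (L = (-647/54)**3 = -270840023/157464 ≈ -1720.0)
n(E) = 1895565233/3306744 (n(E) = -(-270840023/157464 + (9/7 + (1/7)*(-7)))/3 = -(-270840023/157464 + (9/7 - 1))/3 = -(-270840023/157464 + 2/7)/3 = -1/3*(-1895565233/1102248) = 1895565233/3306744)
u + n(S) = -5112 + 1895565233/3306744 = -15008510095/3306744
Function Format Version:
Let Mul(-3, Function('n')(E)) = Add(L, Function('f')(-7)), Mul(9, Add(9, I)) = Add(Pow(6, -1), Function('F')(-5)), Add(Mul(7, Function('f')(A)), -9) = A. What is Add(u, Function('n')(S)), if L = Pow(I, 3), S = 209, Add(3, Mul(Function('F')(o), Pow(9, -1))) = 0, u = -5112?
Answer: Rational(-15008510095, 3306744) ≈ -4538.8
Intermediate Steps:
Function('F')(o) = -27 (Function('F')(o) = Add(-27, Mul(9, 0)) = Add(-27, 0) = -27)
Function('f')(A) = Add(Rational(9, 7), Mul(Rational(1, 7), A))
I = Rational(-647, 54) (I = Add(-9, Mul(Rational(1, 9), Add(Pow(6, -1), -27))) = Add(-9, Mul(Rational(1, 9), Add(Rational(1, 6), -27))) = Add(-9, Mul(Rational(1, 9), Rational(-161, 6))) = Add(-9, Rational(-161, 54)) = Rational(-647, 54) ≈ -11.981)
L = Rational(-270840023, 157464) (L = Pow(Rational(-647, 54), 3) = Rational(-270840023, 157464) ≈ -1720.0)
Function('n')(E) = Rational(1895565233, 3306744) (Function('n')(E) = Mul(Rational(-1, 3), Add(Rational(-270840023, 157464), Add(Rational(9, 7), Mul(Rational(1, 7), -7)))) = Mul(Rational(-1, 3), Add(Rational(-270840023, 157464), Add(Rational(9, 7), -1))) = Mul(Rational(-1, 3), Add(Rational(-270840023, 157464), Rational(2, 7))) = Mul(Rational(-1, 3), Rational(-1895565233, 1102248)) = Rational(1895565233, 3306744))
Add(u, Function('n')(S)) = Add(-5112, Rational(1895565233, 3306744)) = Rational(-15008510095, 3306744)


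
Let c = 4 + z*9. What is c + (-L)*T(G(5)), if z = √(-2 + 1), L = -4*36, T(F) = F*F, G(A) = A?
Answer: 3604 + 9*I ≈ 3604.0 + 9.0*I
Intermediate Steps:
T(F) = F²
L = -144
z = I (z = √(-1) = I ≈ 1.0*I)
c = 4 + 9*I (c = 4 + I*9 = 4 + 9*I ≈ 4.0 + 9.0*I)
c + (-L)*T(G(5)) = (4 + 9*I) - 1*(-144)*5² = (4 + 9*I) + 144*25 = (4 + 9*I) + 3600 = 3604 + 9*I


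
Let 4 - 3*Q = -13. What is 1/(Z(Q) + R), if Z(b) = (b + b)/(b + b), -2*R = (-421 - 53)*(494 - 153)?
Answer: 1/80818 ≈ 1.2373e-5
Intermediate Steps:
R = 80817 (R = -(-421 - 53)*(494 - 153)/2 = -(-237)*341 = -1/2*(-161634) = 80817)
Q = 17/3 (Q = 4/3 - 1/3*(-13) = 4/3 + 13/3 = 17/3 ≈ 5.6667)
Z(b) = 1 (Z(b) = (2*b)/((2*b)) = (2*b)*(1/(2*b)) = 1)
1/(Z(Q) + R) = 1/(1 + 80817) = 1/80818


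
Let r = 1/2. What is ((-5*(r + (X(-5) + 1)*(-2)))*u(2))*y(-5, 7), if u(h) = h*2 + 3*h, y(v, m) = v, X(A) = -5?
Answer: 2125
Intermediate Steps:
r = 1/2 ≈ 0.50000
u(h) = 5*h (u(h) = 2*h + 3*h = 5*h)
((-5*(r + (X(-5) + 1)*(-2)))*u(2))*y(-5, 7) = ((-5*(1/2 + (-5 + 1)*(-2)))*(5*2))*(-5) = (-5*(1/2 - 4*(-2))*10)*(-5) = (-5*(1/2 + 8)*10)*(-5) = (-5*17/2*10)*(-5) = -85/2*10*(-5) = -425*(-5) = 2125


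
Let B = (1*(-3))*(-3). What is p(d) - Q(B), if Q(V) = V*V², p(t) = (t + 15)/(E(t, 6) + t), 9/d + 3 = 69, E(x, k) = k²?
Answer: -193074/265 ≈ -728.58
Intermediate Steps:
d = 3/22 (d = 9/(-3 + 69) = 9/66 = 9*(1/66) = 3/22 ≈ 0.13636)
p(t) = (15 + t)/(36 + t) (p(t) = (t + 15)/(6² + t) = (15 + t)/(36 + t))
B = 9 (B = -3*(-3) = 9)
Q(V) = V³
p(d) - Q(B) = (15 + 3/22)/(36 + 3/22) - 1*9³ = (333/22)/(795/22) - 1*729 = (22/795)*(333/22) - 729 = 111/265 - 729 = -193074/265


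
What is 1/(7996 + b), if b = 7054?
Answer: 1/15050 ≈ 6.6445e-5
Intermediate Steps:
1/(7996 + b) = 1/(7996 + 7054) = 1/15050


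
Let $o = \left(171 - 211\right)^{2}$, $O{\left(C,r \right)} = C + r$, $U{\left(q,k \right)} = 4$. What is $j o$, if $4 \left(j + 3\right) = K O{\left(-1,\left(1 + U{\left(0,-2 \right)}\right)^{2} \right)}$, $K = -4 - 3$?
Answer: $-72000$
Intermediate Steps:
$K = -7$
$o = 1600$ ($o = \left(-40\right)^{2} = 1600$)
$j = -45$ ($j = -3 + \frac{\left(-7\right) \left(-1 + \left(1 + 4\right)^{2}\right)}{4} = -3 + \frac{\left(-7\right) \left(-1 + 5^{2}\right)}{4} = -3 + \frac{\left(-7\right) \left(-1 + 25\right)}{4} = -3 + \frac{\left(-7\right) 24}{4} = -3 + \frac{1}{4} \left(-168\right) = -3 - 42 = -45$)
$j o = \left(-45\right) 1600 = -72000$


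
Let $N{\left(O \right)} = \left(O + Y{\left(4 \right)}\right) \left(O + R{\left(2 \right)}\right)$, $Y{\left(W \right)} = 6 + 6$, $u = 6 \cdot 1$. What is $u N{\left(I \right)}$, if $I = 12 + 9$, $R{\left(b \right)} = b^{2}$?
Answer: $4950$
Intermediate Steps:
$u = 6$
$Y{\left(W \right)} = 12$
$I = 21$
$N{\left(O \right)} = \left(4 + O\right) \left(12 + O\right)$ ($N{\left(O \right)} = \left(O + 12\right) \left(O + 2^{2}\right) = \left(12 + O\right) \left(O + 4\right) = \left(12 + O\right) \left(4 + O\right) = \left(4 + O\right) \left(12 + O\right)$)
$u N{\left(I \right)} = 6 \left(48 + 21^{2} + 16 \cdot 21\right) = 6 \left(48 + 441 + 336\right) = 6 \cdot 825 = 4950$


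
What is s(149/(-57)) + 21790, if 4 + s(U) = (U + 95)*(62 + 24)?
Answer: 1694678/57 ≈ 29731.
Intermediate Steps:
s(U) = 8166 + 86*U (s(U) = -4 + (U + 95)*(62 + 24) = -4 + (95 + U)*86 = -4 + (8170 + 86*U) = 8166 + 86*U)
s(149/(-57)) + 21790 = (8166 + 86*(149/(-57))) + 21790 = (8166 + 86*(149*(-1/57))) + 21790 = (8166 + 86*(-149/57)) + 21790 = (8166 - 12814/57) + 21790 = 452648/57 + 21790 = 1694678/57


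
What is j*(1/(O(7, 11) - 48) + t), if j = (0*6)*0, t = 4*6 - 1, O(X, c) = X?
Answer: 0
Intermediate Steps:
t = 23 (t = 24 - 1 = 23)
j = 0 (j = 0*0 = 0)
j*(1/(O(7, 11) - 48) + t) = 0*(1/(7 - 48) + 23) = 0*(1/(-41) + 23) = 0*(-1/41 + 23) = 0*(942/41) = 0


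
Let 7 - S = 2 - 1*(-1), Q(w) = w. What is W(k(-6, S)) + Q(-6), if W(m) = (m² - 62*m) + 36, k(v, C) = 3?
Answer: -147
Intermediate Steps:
S = 4 (S = 7 - (2 - 1*(-1)) = 7 - (2 + 1) = 7 - 1*3 = 7 - 3 = 4)
W(m) = 36 + m² - 62*m
W(k(-6, S)) + Q(-6) = (36 + 3² - 62*3) - 6 = (36 + 9 - 186) - 6 = -141 - 6 = -147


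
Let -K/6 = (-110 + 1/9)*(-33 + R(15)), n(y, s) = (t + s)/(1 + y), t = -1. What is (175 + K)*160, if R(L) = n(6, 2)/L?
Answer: -217493344/63 ≈ -3.4523e+6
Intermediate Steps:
n(y, s) = (-1 + s)/(1 + y)
R(L) = 1/(7*L) (R(L) = ((-1 + 2)/(1 + 6))/L = (1/7)/L = ((⅐)*1)/L = 1/(7*L))
K = -6851792/315 (K = -6*(-110 + 1/9)*(-33 + (⅐)/15) = -6*(-110 + ⅑)*(-33 + (⅐)*(1/15)) = -(-1978)*(-33 + 1/105)/3 = -(-1978)*(-3464)/(3*105) = -6*3425896/945 = -6851792/315 ≈ -21752.)
(175 + K)*160 = (175 - 6851792/315)*160 = -6796667/315*160 = -217493344/63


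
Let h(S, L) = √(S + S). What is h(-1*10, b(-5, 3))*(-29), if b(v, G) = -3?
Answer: -58*I*√5 ≈ -129.69*I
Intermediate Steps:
h(S, L) = √2*√S (h(S, L) = √(2*S) = √2*√S)
h(-1*10, b(-5, 3))*(-29) = (√2*√(-1*10))*(-29) = (√2*√(-10))*(-29) = (√2*(I*√10))*(-29) = (2*I*√5)*(-29) = -58*I*√5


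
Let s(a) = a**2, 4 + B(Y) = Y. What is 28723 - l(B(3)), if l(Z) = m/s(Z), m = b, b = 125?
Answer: 28598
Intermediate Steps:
B(Y) = -4 + Y
m = 125
l(Z) = 125/Z**2 (l(Z) = 125/(Z**2) = 125/Z**2)
28723 - l(B(3)) = 28723 - 125/(-4 + 3)**2 = 28723 - 125/(-1)**2 = 28723 - 125 = 28598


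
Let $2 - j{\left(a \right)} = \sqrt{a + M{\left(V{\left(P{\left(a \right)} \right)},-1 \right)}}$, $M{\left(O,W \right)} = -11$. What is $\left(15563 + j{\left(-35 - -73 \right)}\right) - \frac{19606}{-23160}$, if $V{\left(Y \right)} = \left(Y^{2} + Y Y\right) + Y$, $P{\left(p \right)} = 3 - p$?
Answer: $\frac{180252503}{11580} - 3 \sqrt{3} \approx 15561.0$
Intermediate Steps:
$V{\left(Y \right)} = Y + 2 Y^{2}$ ($V{\left(Y \right)} = \left(Y^{2} + Y^{2}\right) + Y = 2 Y^{2} + Y = Y + 2 Y^{2}$)
$j{\left(a \right)} = 2 - \sqrt{-11 + a}$ ($j{\left(a \right)} = 2 - \sqrt{a - 11} = 2 - \sqrt{-11 + a}$)
$\left(15563 + j{\left(-35 - -73 \right)}\right) - \frac{19606}{-23160} = \left(15563 + \left(2 - \sqrt{-11 - -38}\right)\right) - \frac{19606}{-23160} = \left(15563 + \left(2 - \sqrt{-11 + \left(-35 + 73\right)}\right)\right) - - \frac{9803}{11580} = \left(15563 + \left(2 - \sqrt{-11 + 38}\right)\right) + \frac{9803}{11580} = \left(15563 + \left(2 - \sqrt{27}\right)\right) + \frac{9803}{11580} = \left(15563 + \left(2 - 3 \sqrt{3}\right)\right) + \frac{9803}{11580} = \left(15565 - 3 \sqrt{3}\right) + \frac{9803}{11580} = \frac{180252503}{11580} - 3 \sqrt{3}$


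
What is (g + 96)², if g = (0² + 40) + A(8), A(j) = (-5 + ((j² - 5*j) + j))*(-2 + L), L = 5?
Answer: 47089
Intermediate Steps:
A(j) = -15 - 12*j + 3*j² (A(j) = (-5 + ((j² - 5*j) + j))*(-2 + 5) = (-5 + (j² - 4*j))*3 = (-5 + j² - 4*j)*3 = -15 - 12*j + 3*j²)
g = 121 (g = (0² + 40) + (-15 - 12*8 + 3*8²) = (0 + 40) + (-15 - 96 + 3*64) = 40 + (-15 - 96 + 192) = 40 + 81 = 121)
(g + 96)² = (121 + 96)² = 217² = 47089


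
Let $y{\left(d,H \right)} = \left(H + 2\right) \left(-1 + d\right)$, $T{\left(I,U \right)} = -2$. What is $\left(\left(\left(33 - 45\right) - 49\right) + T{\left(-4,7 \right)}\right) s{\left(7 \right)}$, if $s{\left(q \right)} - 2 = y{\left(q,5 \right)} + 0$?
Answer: $-2772$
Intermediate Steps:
$y{\left(d,H \right)} = \left(-1 + d\right) \left(2 + H\right)$ ($y{\left(d,H \right)} = \left(2 + H\right) \left(-1 + d\right) = \left(-1 + d\right) \left(2 + H\right)$)
$s{\left(q \right)} = -5 + 7 q$ ($s{\left(q \right)} = 2 + \left(\left(-2 - 5 + 2 q + 5 q\right) + 0\right) = 2 + \left(\left(-7 + 7 q\right) + 0\right) = 2 + \left(-7 + 7 q\right) = -5 + 7 q$)
$\left(\left(\left(33 - 45\right) - 49\right) + T{\left(-4,7 \right)}\right) s{\left(7 \right)} = \left(\left(\left(33 - 45\right) - 49\right) - 2\right) \left(-5 + 7 \cdot 7\right) = \left(\left(-12 - 49\right) - 2\right) \left(-5 + 49\right) = \left(-61 - 2\right) 44 = \left(-63\right) 44 = -2772$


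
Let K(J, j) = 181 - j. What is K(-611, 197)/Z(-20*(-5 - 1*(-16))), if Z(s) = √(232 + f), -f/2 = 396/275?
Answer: -10*√358/179 ≈ -1.0570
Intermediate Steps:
f = -72/25 (f = -792/275 = -2*36/25 = -72/25 ≈ -2.8800)
Z(s) = 4*√358/5 (Z(s) = √(232 - 72/25) = √(5728/25) = 4*√358/5)
K(-611, 197)/Z(-20*(-5 - 1*(-16))) = (181 - 1*197)/((4*√358/5)) = (181 - 197)*(5*√358/1432) = -10*√358/179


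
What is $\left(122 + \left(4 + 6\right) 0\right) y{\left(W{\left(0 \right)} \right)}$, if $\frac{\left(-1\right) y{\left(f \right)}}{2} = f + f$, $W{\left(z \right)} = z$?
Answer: $0$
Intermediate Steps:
$y{\left(f \right)} = - 4 f$ ($y{\left(f \right)} = - 2 \left(f + f\right) = - 2 \cdot 2 f = - 4 f$)
$\left(122 + \left(4 + 6\right) 0\right) y{\left(W{\left(0 \right)} \right)} = \left(122 + \left(4 + 6\right) 0\right) \left(\left(-4\right) 0\right) = \left(122 + 10 \cdot 0\right) 0 = \left(122 + 0\right) 0 = 122 \cdot 0 = 0$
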